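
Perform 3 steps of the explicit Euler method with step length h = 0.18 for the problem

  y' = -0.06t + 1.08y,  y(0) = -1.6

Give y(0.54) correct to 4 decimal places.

Euler: y_{n+1} = y_n + h·f(t_n, y_n).
t=0.000000, y=-1.600000: f=-1.728000 → y ← -1.600000 + 0.18·(-1.728000) = -1.911040
t=0.180000, y=-1.911040: f=-2.074723 → y ← -1.911040 + 0.18·(-2.074723) = -2.284490
t=0.360000, y=-2.284490: f=-2.488849 → y ← -2.284490 + 0.18·(-2.488849) = -2.732483
y(0.54) ≈ -2.7325

-2.7325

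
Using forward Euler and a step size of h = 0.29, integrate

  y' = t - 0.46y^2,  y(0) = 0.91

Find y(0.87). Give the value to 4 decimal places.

Euler: y_{n+1} = y_n + h·f(t_n, y_n).
t=0.000000, y=0.910000: f=-0.380926 → y ← 0.910000 + 0.29·(-0.380926) = 0.799531
t=0.290000, y=0.799531: f=-0.004055 → y ← 0.799531 + 0.29·(-0.004055) = 0.798355
t=0.580000, y=0.798355: f=0.286809 → y ← 0.798355 + 0.29·0.286809 = 0.881530
y(0.87) ≈ 0.8815

0.8815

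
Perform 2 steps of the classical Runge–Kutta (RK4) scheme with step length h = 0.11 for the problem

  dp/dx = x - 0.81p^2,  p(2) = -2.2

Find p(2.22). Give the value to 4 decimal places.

RK4: k1 = f(x_n, p_n); k2 = f(x_n + h/2, p_n + (h/2)·k1); k3 = f(x_n + h/2, p_n + (h/2)·k2); k4 = f(x_n + h, p_n + h·k3); p_{n+1} = p_n + (h/6)·(k1 + 2k2 + 2k3 + k4).
x=2.000000, p=-2.200000:
  k1 = f(2.000000, -2.200000) = -1.920400
  k2 = f(2.055000, -2.305622) = -2.250873
  k3 = f(2.055000, -2.323798) = -2.319030
  k4 = f(2.110000, -2.455093) = -2.772261
  p ← -2.200000 + (0.11/6)·(k1 + 2k2 + 2k3 + k4) = -2.453595
x=2.110000, p=-2.453595:
  k1 = f(2.110000, -2.453595) = -2.766305
  k2 = f(2.165000, -2.605742) = -3.334812
  k3 = f(2.165000, -2.637010) = -3.467595
  k4 = f(2.220000, -2.835031) = -4.290293
  p ← -2.453595 + (0.11/6)·(k1 + 2k2 + 2k3 + k4) = -2.832388
p(2.22) ≈ -2.8324

-2.8324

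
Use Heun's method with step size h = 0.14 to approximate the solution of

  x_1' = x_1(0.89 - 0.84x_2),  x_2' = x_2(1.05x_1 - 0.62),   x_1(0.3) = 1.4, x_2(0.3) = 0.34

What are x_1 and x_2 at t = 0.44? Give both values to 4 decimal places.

Heun on (x_1,x_2): k1 = f(t_n, state_n); k2 = f(t_n + h, state_n + h·k1); state_{n+1} = state_n + (h/2)·(k1 + k2).
0.300000: (1.400000, 0.340000)
  k1 = (0.846160, 0.289000)
  predictor → (1.518462, 0.380460)
  k2 = (0.866152, 0.370715)
  → (1.519862, 0.386180)
(x_1(0.44), x_2(0.44)) ≈ (1.5199, 0.3862)

1.5199, 0.3862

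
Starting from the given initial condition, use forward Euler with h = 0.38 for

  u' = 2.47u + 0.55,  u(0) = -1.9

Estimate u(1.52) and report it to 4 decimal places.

Euler: u_{n+1} = u_n + h·f(x_n, u_n).
x=0.000000, u=-1.900000: f=-4.143000 → u ← -1.900000 + 0.38·(-4.143000) = -3.474340
x=0.380000, u=-3.474340: f=-8.031620 → u ← -3.474340 + 0.38·(-8.031620) = -6.526356
x=0.760000, u=-6.526356: f=-15.570098 → u ← -6.526356 + 0.38·(-15.570098) = -12.442993
x=1.140000, u=-12.442993: f=-30.184192 → u ← -12.442993 + 0.38·(-30.184192) = -23.912986
u(1.52) ≈ -23.9130

-23.9130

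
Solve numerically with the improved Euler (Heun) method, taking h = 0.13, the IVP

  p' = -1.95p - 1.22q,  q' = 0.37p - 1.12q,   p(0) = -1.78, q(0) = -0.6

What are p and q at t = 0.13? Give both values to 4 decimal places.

-1.3030, -0.5852

Heun on (p,q): k1 = f(t_n, state_n); k2 = f(t_n + h, state_n + h·k1); state_{n+1} = state_n + (h/2)·(k1 + k2).
0.000000: (-1.780000, -0.600000)
  k1 = (4.203000, 0.013400)
  predictor → (-1.233610, -0.598258)
  k2 = (3.135414, 0.213613)
  → (-1.303003, -0.585244)
(p(0.13), q(0.13)) ≈ (-1.3030, -0.5852)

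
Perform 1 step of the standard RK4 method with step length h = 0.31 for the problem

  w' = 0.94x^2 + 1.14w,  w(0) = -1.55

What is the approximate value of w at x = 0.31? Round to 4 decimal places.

-2.1967

RK4: k1 = f(x_n, w_n); k2 = f(x_n + h/2, w_n + (h/2)·k1); k3 = f(x_n + h/2, w_n + (h/2)·k2); k4 = f(x_n + h, w_n + h·k3); w_{n+1} = w_n + (h/6)·(k1 + 2k2 + 2k3 + k4).
x=0.000000, w=-1.550000:
  k1 = f(0.000000, -1.550000) = -1.767000
  k2 = f(0.155000, -1.823885) = -2.056645
  k3 = f(0.155000, -1.868780) = -2.107826
  k4 = f(0.310000, -2.203426) = -2.421572
  w ← -1.550000 + (0.31/6)·(k1 + 2k2 + 2k3 + k4) = -2.196738
w(0.31) ≈ -2.1967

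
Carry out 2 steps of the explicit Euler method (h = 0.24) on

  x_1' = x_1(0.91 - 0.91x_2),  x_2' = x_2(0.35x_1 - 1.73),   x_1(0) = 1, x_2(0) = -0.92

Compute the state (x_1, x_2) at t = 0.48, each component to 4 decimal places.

Euler on (x_1,x_2): x_1_{n+1} = x_1_n + h·x_1', x_2_{n+1} = x_2_n + h·x_2'.
0.000000: (1.000000, -0.920000); f=(1.747200, 1.269600) → (1.419328, -0.615296)
0.240000: (1.419328, -0.615296); f=(2.086298, 0.758805) → (1.920039, -0.433183)
(x_1(0.48), x_2(0.48)) ≈ (1.9200, -0.4332)

1.9200, -0.4332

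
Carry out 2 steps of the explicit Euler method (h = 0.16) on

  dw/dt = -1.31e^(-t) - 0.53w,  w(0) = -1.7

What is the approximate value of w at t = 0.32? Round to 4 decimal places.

Euler: w_{n+1} = w_n + h·f(t_n, w_n).
t=0.000000, w=-1.700000: f=-0.409000 → w ← -1.700000 + 0.16·(-0.409000) = -1.765440
t=0.160000, w=-1.765440: f=-0.180625 → w ← -1.765440 + 0.16·(-0.180625) = -1.794340
w(0.32) ≈ -1.7943

-1.7943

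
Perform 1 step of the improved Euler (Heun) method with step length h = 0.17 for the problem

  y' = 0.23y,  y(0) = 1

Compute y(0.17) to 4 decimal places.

Heun: k1 = f(x_n, y_n); k2 = f(x_n + h, y_n + h·k1); y_{n+1} = y_n + (h/2)·(k1 + k2).
x=0.000000, y=1.000000:
  k1 = f(0.000000, 1.000000) = 0.230000
  k2 = f(0.170000, 1.039100) = 0.238993
  y ← 1.000000 + (0.17/2)·(0.230000 + 0.238993) = 1.039864
y(0.17) ≈ 1.0399

1.0399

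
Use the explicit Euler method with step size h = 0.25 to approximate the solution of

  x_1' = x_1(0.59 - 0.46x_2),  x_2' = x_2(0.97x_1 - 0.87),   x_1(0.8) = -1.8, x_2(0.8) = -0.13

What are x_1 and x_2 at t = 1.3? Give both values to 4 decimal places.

-2.4119, -0.0124

Euler on (x_1,x_2): x_1_{n+1} = x_1_n + h·x_1', x_2_{n+1} = x_2_n + h·x_2'.
0.800000: (-1.800000, -0.130000); f=(-1.169640, 0.340080) → (-2.092410, -0.044980)
1.050000: (-2.092410, -0.044980); f=(-1.277816, 0.130426) → (-2.411864, -0.012374)
(x_1(1.3), x_2(1.3)) ≈ (-2.4119, -0.0124)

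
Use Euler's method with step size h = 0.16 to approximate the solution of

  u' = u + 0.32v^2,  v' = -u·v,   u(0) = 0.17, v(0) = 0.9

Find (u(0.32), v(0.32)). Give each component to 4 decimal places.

Euler on (u,v): u_{n+1} = u_n + h·u', v_{n+1} = v_n + h·v'.
0.000000: (0.170000, 0.900000); f=(0.429200, -0.153000) → (0.238672, 0.875520)
0.160000: (0.238672, 0.875520); f=(0.483963, -0.208962) → (0.316106, 0.842086)
(u(0.32), v(0.32)) ≈ (0.3161, 0.8421)

0.3161, 0.8421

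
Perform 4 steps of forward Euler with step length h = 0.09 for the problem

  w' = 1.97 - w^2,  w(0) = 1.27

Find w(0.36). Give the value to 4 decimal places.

1.3600

Euler: w_{n+1} = w_n + h·f(x_n, w_n).
x=0.000000, w=1.270000: f=0.357100 → w ← 1.270000 + 0.09·0.357100 = 1.302139
x=0.090000, w=1.302139: f=0.274434 → w ← 1.302139 + 0.09·0.274434 = 1.326838
x=0.180000, w=1.326838: f=0.209501 → w ← 1.326838 + 0.09·0.209501 = 1.345693
x=0.270000, w=1.345693: f=0.159110 → w ← 1.345693 + 0.09·0.159110 = 1.360013
w(0.36) ≈ 1.3600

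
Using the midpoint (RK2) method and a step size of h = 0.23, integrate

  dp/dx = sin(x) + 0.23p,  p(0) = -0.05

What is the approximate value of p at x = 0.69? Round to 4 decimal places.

Midpoint: k1 = f(x_n, p_n); k2 = f(x_n + h/2, p_n + (h/2)·k1); p_{n+1} = p_n + h·k2.
x=0.000000, p=-0.050000:
  k1 = f(0.000000, -0.050000) = -0.011500
  k2 = f(0.115000, -0.051323) = 0.102943
  p ← -0.050000 + 0.23·0.102943 = -0.026323
x=0.230000, p=-0.026323:
  k1 = f(0.230000, -0.026323) = 0.221923
  k2 = f(0.345000, -0.000802) = 0.338012
  p ← -0.026323 + 0.23·0.338012 = 0.051420
x=0.460000, p=0.051420:
  k1 = f(0.460000, 0.051420) = 0.455775
  k2 = f(0.575000, 0.103834) = 0.567717
  p ← 0.051420 + 0.23·0.567717 = 0.181994
p(0.69) ≈ 0.1820

0.1820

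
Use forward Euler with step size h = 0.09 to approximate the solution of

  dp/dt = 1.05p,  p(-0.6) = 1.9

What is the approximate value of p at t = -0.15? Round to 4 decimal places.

2.9842

Euler: p_{n+1} = p_n + h·f(t_n, p_n).
t=-0.600000, p=1.900000: f=1.995000 → p ← 1.900000 + 0.09·1.995000 = 2.079550
t=-0.510000, p=2.079550: f=2.183527 → p ← 2.079550 + 0.09·2.183527 = 2.276067
t=-0.420000, p=2.276067: f=2.389871 → p ← 2.276067 + 0.09·2.389871 = 2.491156
t=-0.330000, p=2.491156: f=2.615714 → p ← 2.491156 + 0.09·2.615714 = 2.726570
t=-0.240000, p=2.726570: f=2.862899 → p ← 2.726570 + 0.09·2.862899 = 2.984231
p(-0.15) ≈ 2.9842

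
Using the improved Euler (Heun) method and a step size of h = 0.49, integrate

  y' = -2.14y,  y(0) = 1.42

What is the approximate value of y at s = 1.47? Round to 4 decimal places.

Heun: k1 = f(s_n, y_n); k2 = f(s_n + h, y_n + h·k1); y_{n+1} = y_n + (h/2)·(k1 + k2).
s=0.000000, y=1.420000:
  k1 = f(0.000000, 1.420000) = -3.038800
  k2 = f(0.490000, -0.069012) = 0.147686
  y ← 1.420000 + (0.49/2)·(-3.038800 + 0.147686) = 0.711677
s=0.490000, y=0.711677:
  k1 = f(0.490000, 0.711677) = -1.522989
  k2 = f(0.980000, -0.034588) = 0.074017
  y ← 0.711677 + (0.49/2)·(-1.522989 + 0.074017) = 0.356679
s=0.980000, y=0.356679:
  k1 = f(0.980000, 0.356679) = -0.763293
  k2 = f(1.470000, -0.017335) = 0.037096
  y ← 0.356679 + (0.49/2)·(-0.763293 + 0.037096) = 0.178761
y(1.47) ≈ 0.1788

0.1788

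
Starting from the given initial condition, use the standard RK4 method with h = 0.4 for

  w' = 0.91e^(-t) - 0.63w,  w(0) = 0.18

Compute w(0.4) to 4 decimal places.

RK4: k1 = f(t_n, w_n); k2 = f(t_n + h/2, w_n + (h/2)·k1); k3 = f(t_n + h/2, w_n + (h/2)·k2); k4 = f(t_n + h, w_n + h·k3); w_{n+1} = w_n + (h/6)·(k1 + 2k2 + 2k3 + k4).
t=0.000000, w=0.180000:
  k1 = f(0.000000, 0.180000) = 0.796600
  k2 = f(0.200000, 0.339320) = 0.531273
  k3 = f(0.200000, 0.286255) = 0.564705
  k4 = f(0.400000, 0.405882) = 0.354286
  w ← 0.180000 + (0.4/6)·(k1 + 2k2 + 2k3 + k4) = 0.402856
w(0.4) ≈ 0.4029

0.4029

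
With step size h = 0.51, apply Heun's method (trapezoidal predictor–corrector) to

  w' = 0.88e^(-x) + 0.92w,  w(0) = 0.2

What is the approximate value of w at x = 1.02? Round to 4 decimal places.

Heun: k1 = f(x_n, w_n); k2 = f(x_n + h, w_n + h·k1); w_{n+1} = w_n + (h/2)·(k1 + k2).
x=0.000000, w=0.200000:
  k1 = f(0.000000, 0.200000) = 1.064000
  k2 = f(0.510000, 0.742640) = 1.211665
  w ← 0.200000 + (0.51/2)·(1.064000 + 1.211665) = 0.780295
x=0.510000, w=0.780295:
  k1 = f(0.510000, 0.780295) = 1.246307
  k2 = f(1.020000, 1.415911) = 1.619962
  w ← 0.780295 + (0.51/2)·(1.246307 + 1.619962) = 1.511193
w(1.02) ≈ 1.5112

1.5112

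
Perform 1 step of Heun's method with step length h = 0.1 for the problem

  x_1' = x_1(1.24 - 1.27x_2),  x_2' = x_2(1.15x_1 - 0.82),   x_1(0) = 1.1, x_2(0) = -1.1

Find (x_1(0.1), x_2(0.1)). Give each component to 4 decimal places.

Heun on (x_1,x_2): k1 = f(t_n, state_n); k2 = f(t_n + h, state_n + h·k1); state_{n+1} = state_n + (h/2)·(k1 + k2).
0.000000: (1.100000, -1.100000)
  k1 = (2.900700, -0.489500)
  predictor → (1.390070, -1.148950)
  k2 = (3.752030, -0.894550)
  → (1.432637, -1.169203)
(x_1(0.1), x_2(0.1)) ≈ (1.4326, -1.1692)

1.4326, -1.1692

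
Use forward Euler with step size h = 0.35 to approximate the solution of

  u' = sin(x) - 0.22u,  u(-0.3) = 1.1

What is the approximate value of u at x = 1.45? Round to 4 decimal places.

1.3238

Euler: u_{n+1} = u_n + h·f(x_n, u_n).
x=-0.300000, u=1.100000: f=-0.537520 → u ← 1.100000 + 0.35·(-0.537520) = 0.911868
x=0.050000, u=0.911868: f=-0.150632 → u ← 0.911868 + 0.35·(-0.150632) = 0.859147
x=0.400000, u=0.859147: f=0.200406 → u ← 0.859147 + 0.35·0.200406 = 0.929289
x=0.750000, u=0.929289: f=0.477195 → u ← 0.929289 + 0.35·0.477195 = 1.096307
x=1.100000, u=1.096307: f=0.650020 → u ← 1.096307 + 0.35·0.650020 = 1.323814
u(1.45) ≈ 1.3238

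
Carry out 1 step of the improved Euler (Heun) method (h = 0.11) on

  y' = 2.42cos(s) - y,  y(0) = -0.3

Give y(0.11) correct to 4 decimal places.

Heun: k1 = f(s_n, y_n); k2 = f(s_n + h, y_n + h·k1); y_{n+1} = y_n + (h/2)·(k1 + k2).
s=0.000000, y=-0.300000:
  k1 = f(0.000000, -0.300000) = 2.720000
  k2 = f(0.110000, -0.000800) = 2.406174
  y ← -0.300000 + (0.11/2)·(2.720000 + 2.406174) = -0.018060
y(0.11) ≈ -0.0181

-0.0181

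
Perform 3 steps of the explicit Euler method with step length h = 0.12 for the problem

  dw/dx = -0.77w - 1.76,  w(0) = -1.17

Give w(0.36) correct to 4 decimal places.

Euler: w_{n+1} = w_n + h·f(x_n, w_n).
x=0.000000, w=-1.170000: f=-0.859100 → w ← -1.170000 + 0.12·(-0.859100) = -1.273092
x=0.120000, w=-1.273092: f=-0.779719 → w ← -1.273092 + 0.12·(-0.779719) = -1.366658
x=0.240000, w=-1.366658: f=-0.707673 → w ← -1.366658 + 0.12·(-0.707673) = -1.451579
w(0.36) ≈ -1.4516

-1.4516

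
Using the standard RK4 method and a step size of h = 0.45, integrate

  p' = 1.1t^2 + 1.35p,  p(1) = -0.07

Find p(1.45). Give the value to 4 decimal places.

RK4: k1 = f(t_n, p_n); k2 = f(t_n + h/2, p_n + (h/2)·k1); k3 = f(t_n + h/2, p_n + (h/2)·k2); k4 = f(t_n + h, p_n + h·k3); p_{n+1} = p_n + (h/6)·(k1 + 2k2 + 2k3 + k4).
t=1.000000, p=-0.070000:
  k1 = f(1.000000, -0.070000) = 1.005500
  k2 = f(1.225000, 0.156238) = 1.861608
  k3 = f(1.225000, 0.348862) = 2.121651
  k4 = f(1.450000, 0.884743) = 3.507153
  p ← -0.070000 + (0.45/6)·(k1 + 2k2 + 2k3 + k4) = 0.865938
p(1.45) ≈ 0.8659

0.8659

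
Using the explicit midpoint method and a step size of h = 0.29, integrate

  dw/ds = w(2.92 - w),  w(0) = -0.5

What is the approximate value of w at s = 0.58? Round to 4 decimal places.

-4.3271

Midpoint: k1 = f(s_n, w_n); k2 = f(s_n + h/2, w_n + (h/2)·k1); w_{n+1} = w_n + h·k2.
s=0.000000, w=-0.500000:
  k1 = f(0.000000, -0.500000) = -1.710000
  k2 = f(0.145000, -0.747950) = -2.743443
  w ← -0.500000 + 0.29·(-2.743443) = -1.295599
s=0.290000, w=-1.295599:
  k1 = f(0.290000, -1.295599) = -5.461723
  k2 = f(0.435000, -2.087548) = -10.453500
  w ← -1.295599 + 0.29·(-10.453500) = -4.327113
w(0.58) ≈ -4.3271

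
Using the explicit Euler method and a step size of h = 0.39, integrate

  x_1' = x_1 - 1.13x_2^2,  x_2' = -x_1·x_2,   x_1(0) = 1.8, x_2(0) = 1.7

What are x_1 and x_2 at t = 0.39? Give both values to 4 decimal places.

1.2284, 0.5066

Euler on (x_1,x_2): x_1_{n+1} = x_1_n + h·x_1', x_2_{n+1} = x_2_n + h·x_2'.
0.000000: (1.800000, 1.700000); f=(-1.465700, -3.060000) → (1.228377, 0.506600)
(x_1(0.39), x_2(0.39)) ≈ (1.2284, 0.5066)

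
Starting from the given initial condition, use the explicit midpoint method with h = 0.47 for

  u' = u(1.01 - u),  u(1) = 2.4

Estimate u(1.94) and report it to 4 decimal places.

1.5792

Midpoint: k1 = f(t_n, u_n); k2 = f(t_n + h/2, u_n + (h/2)·k1); u_{n+1} = u_n + h·k2.
t=1.000000, u=2.400000:
  k1 = f(1.000000, 2.400000) = -3.336000
  k2 = f(1.235000, 1.616040) = -0.979385
  u ← 2.400000 + 0.47·(-0.979385) = 1.939689
t=1.470000, u=1.939689:
  k1 = f(1.470000, 1.939689) = -1.803308
  k2 = f(1.705000, 1.515912) = -0.766918
  u ← 1.939689 + 0.47·(-0.766918) = 1.579238
u(1.94) ≈ 1.5792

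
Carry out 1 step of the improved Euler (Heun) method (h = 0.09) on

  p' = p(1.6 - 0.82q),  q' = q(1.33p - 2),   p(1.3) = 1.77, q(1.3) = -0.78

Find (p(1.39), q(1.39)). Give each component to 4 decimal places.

2.1647, -0.8224

Heun on (p,q): k1 = f(s_n, state_n); k2 = f(s_n + h, state_n + h·k1); state_{n+1} = state_n + (h/2)·(k1 + k2).
1.300000: (1.770000, -0.780000)
  k1 = (3.964092, -0.276198)
  predictor → (2.126768, -0.804858)
  k2 = (4.806461, -0.666907)
  → (2.164675, -0.822440)
(p(1.39), q(1.39)) ≈ (2.1647, -0.8224)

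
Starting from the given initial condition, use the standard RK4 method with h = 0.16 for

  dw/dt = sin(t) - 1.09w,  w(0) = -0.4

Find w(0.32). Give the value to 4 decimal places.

-0.2369

RK4: k1 = f(t_n, w_n); k2 = f(t_n + h/2, w_n + (h/2)·k1); k3 = f(t_n + h/2, w_n + (h/2)·k2); k4 = f(t_n + h, w_n + h·k3); w_{n+1} = w_n + (h/6)·(k1 + 2k2 + 2k3 + k4).
t=0.000000, w=-0.400000:
  k1 = f(0.000000, -0.400000) = 0.436000
  k2 = f(0.080000, -0.365120) = 0.477895
  k3 = f(0.080000, -0.361768) = 0.474242
  k4 = f(0.160000, -0.324121) = 0.512610
  w ← -0.400000 + (0.16/6)·(k1 + 2k2 + 2k3 + k4) = -0.323923
t=0.160000, w=-0.323923:
  k1 = f(0.160000, -0.323923) = 0.512394
  k2 = f(0.240000, -0.282932) = 0.546098
  k3 = f(0.240000, -0.280235) = 0.543159
  k4 = f(0.320000, -0.237018) = 0.572916
  w ← -0.323923 + (0.16/6)·(k1 + 2k2 + 2k3 + k4) = -0.236888
w(0.32) ≈ -0.2369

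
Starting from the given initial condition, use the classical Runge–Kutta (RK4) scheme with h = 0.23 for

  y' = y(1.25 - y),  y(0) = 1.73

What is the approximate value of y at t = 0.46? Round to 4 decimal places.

1.4813

RK4: k1 = f(t_n, y_n); k2 = f(t_n + h/2, y_n + (h/2)·k1); k3 = f(t_n + h/2, y_n + (h/2)·k2); k4 = f(t_n + h, y_n + h·k3); y_{n+1} = y_n + (h/6)·(k1 + 2k2 + 2k3 + k4).
t=0.000000, y=1.730000:
  k1 = f(0.000000, 1.730000) = -0.830400
  k2 = f(0.115000, 1.634504) = -0.628473
  k3 = f(0.115000, 1.657726) = -0.675897
  k4 = f(0.230000, 1.574544) = -0.511008
  y ← 1.730000 + (0.23/6)·(k1 + 2k2 + 2k3 + k4) = 1.578578
t=0.230000, y=1.578578:
  k1 = f(0.230000, 1.578578) = -0.518685
  k2 = f(0.345000, 1.518929) = -0.408484
  k3 = f(0.345000, 1.531602) = -0.431302
  k4 = f(0.460000, 1.479378) = -0.339337
  y ← 1.578578 + (0.23/6)·(k1 + 2k2 + 2k3 + k4) = 1.481303
y(0.46) ≈ 1.4813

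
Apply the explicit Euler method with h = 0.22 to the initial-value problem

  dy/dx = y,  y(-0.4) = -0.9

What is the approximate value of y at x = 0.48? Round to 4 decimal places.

-1.9938

Euler: y_{n+1} = y_n + h·f(x_n, y_n).
x=-0.400000, y=-0.900000: f=-0.900000 → y ← -0.900000 + 0.22·(-0.900000) = -1.098000
x=-0.180000, y=-1.098000: f=-1.098000 → y ← -1.098000 + 0.22·(-1.098000) = -1.339560
x=0.040000, y=-1.339560: f=-1.339560 → y ← -1.339560 + 0.22·(-1.339560) = -1.634263
x=0.260000, y=-1.634263: f=-1.634263 → y ← -1.634263 + 0.22·(-1.634263) = -1.993801
y(0.48) ≈ -1.9938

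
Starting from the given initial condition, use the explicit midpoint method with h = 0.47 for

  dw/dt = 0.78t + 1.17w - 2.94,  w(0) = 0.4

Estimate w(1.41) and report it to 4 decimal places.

-6.5925

Midpoint: k1 = f(t_n, w_n); k2 = f(t_n + h/2, w_n + (h/2)·k1); w_{n+1} = w_n + h·k2.
t=0.000000, w=0.400000:
  k1 = f(0.000000, 0.400000) = -2.472000
  k2 = f(0.235000, -0.180920) = -2.968376
  w ← 0.400000 + 0.47·(-2.968376) = -0.995137
t=0.470000, w=-0.995137:
  k1 = f(0.470000, -0.995137) = -3.737710
  k2 = f(0.705000, -1.873499) = -4.582094
  w ← -0.995137 + 0.47·(-4.582094) = -3.148721
t=0.940000, w=-3.148721:
  k1 = f(0.940000, -3.148721) = -5.890803
  k2 = f(1.175000, -4.533060) = -7.327180
  w ← -3.148721 + 0.47·(-7.327180) = -6.592495
w(1.41) ≈ -6.5925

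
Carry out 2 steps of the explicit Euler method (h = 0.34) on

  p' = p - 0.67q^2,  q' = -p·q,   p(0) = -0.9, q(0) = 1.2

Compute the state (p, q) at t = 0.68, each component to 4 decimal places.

Euler on (p,q): p_{n+1} = p_n + h·p', q_{n+1} = q_n + h·q'.
0.000000: (-0.900000, 1.200000); f=(-1.864800, 1.080000) → (-1.534032, 1.567200)
0.340000: (-1.534032, 1.567200); f=(-3.179630, 2.404135) → (-2.615106, 2.384606)
(p(0.68), q(0.68)) ≈ (-2.6151, 2.3846)

-2.6151, 2.3846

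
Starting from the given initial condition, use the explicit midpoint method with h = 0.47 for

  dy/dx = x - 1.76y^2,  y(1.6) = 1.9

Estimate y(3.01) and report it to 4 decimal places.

Midpoint: k1 = f(x_n, y_n); k2 = f(x_n + h/2, y_n + (h/2)·k1); y_{n+1} = y_n + h·k2.
x=1.600000, y=1.900000:
  k1 = f(1.600000, 1.900000) = -4.753600
  k2 = f(1.835000, 0.782904) = 0.756228
  y ← 1.900000 + 0.47·0.756228 = 2.255427
x=2.070000, y=2.255427:
  k1 = f(2.070000, 2.255427) = -6.883035
  k2 = f(2.305000, 0.637914) = 1.588796
  y ← 2.255427 + 0.47·1.588796 = 3.002161
x=2.540000, y=3.002161:
  k1 = f(2.540000, 3.002161) = -13.322830
  k2 = f(2.775000, -0.128704) = 2.745846
  y ← 3.002161 + 0.47·2.745846 = 4.292709
y(3.01) ≈ 4.2927

4.2927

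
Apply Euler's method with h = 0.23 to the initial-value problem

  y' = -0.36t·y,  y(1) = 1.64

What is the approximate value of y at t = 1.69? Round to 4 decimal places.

1.1877

Euler: y_{n+1} = y_n + h·f(t_n, y_n).
t=1.000000, y=1.640000: f=-0.590400 → y ← 1.640000 + 0.23·(-0.590400) = 1.504208
t=1.230000, y=1.504208: f=-0.666063 → y ← 1.504208 + 0.23·(-0.666063) = 1.351013
t=1.460000, y=1.351013: f=-0.710093 → y ← 1.351013 + 0.23·(-0.710093) = 1.187692
y(1.69) ≈ 1.1877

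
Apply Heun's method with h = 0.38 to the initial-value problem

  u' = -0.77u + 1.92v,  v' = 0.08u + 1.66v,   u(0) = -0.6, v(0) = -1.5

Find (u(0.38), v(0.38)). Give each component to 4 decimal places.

-1.7362, -2.7826

Heun on (u,v): k1 = f(x_n, state_n); k2 = f(x_n + h, state_n + h·k1); state_{n+1} = state_n + (h/2)·(k1 + k2).
0.000000: (-0.600000, -1.500000)
  k1 = (-2.418000, -2.538000)
  predictor → (-1.518840, -2.464440)
  k2 = (-3.562218, -4.212478)
  → (-1.736241, -2.782591)
(u(0.38), v(0.38)) ≈ (-1.7362, -2.7826)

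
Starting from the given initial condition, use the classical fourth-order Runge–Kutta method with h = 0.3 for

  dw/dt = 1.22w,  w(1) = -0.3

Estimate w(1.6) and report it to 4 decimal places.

RK4: k1 = f(t_n, w_n); k2 = f(t_n + h/2, w_n + (h/2)·k1); k3 = f(t_n + h/2, w_n + (h/2)·k2); k4 = f(t_n + h, w_n + h·k3); w_{n+1} = w_n + (h/6)·(k1 + 2k2 + 2k3 + k4).
t=1.000000, w=-0.300000:
  k1 = f(1.000000, -0.300000) = -0.366000
  k2 = f(1.150000, -0.354900) = -0.432978
  k3 = f(1.150000, -0.364947) = -0.445235
  k4 = f(1.300000, -0.433570) = -0.528956
  w ← -0.300000 + (0.3/6)·(k1 + 2k2 + 2k3 + k4) = -0.432569
t=1.300000, w=-0.432569:
  k1 = f(1.300000, -0.432569) = -0.527734
  k2 = f(1.450000, -0.511729) = -0.624310
  k3 = f(1.450000, -0.526216) = -0.641983
  k4 = f(1.600000, -0.625164) = -0.762700
  w ← -0.432569 + (0.3/6)·(k1 + 2k2 + 2k3 + k4) = -0.623720
w(1.6) ≈ -0.6237

-0.6237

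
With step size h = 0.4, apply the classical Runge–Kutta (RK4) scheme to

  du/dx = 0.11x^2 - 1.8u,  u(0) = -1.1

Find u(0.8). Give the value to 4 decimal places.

-0.2485

RK4: k1 = f(x_n, u_n); k2 = f(x_n + h/2, u_n + (h/2)·k1); k3 = f(x_n + h/2, u_n + (h/2)·k2); k4 = f(x_n + h, u_n + h·k3); u_{n+1} = u_n + (h/6)·(k1 + 2k2 + 2k3 + k4).
x=0.000000, u=-1.100000:
  k1 = f(0.000000, -1.100000) = 1.980000
  k2 = f(0.200000, -0.704000) = 1.271600
  k3 = f(0.200000, -0.845680) = 1.526624
  k4 = f(0.400000, -0.489350) = 0.898431
  u ← -1.100000 + (0.4/6)·(k1 + 2k2 + 2k3 + k4) = -0.535008
x=0.400000, u=-0.535008:
  k1 = f(0.400000, -0.535008) = 0.980615
  k2 = f(0.600000, -0.338885) = 0.649593
  k3 = f(0.600000, -0.405089) = 0.768761
  k4 = f(0.800000, -0.227504) = 0.479907
  u ← -0.535008 + (0.4/6)·(k1 + 2k2 + 2k3 + k4) = -0.248526
u(0.8) ≈ -0.2485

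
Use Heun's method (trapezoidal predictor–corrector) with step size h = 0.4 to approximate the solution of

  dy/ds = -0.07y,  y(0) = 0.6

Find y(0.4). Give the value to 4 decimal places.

Heun: k1 = f(s_n, y_n); k2 = f(s_n + h, y_n + h·k1); y_{n+1} = y_n + (h/2)·(k1 + k2).
s=0.000000, y=0.600000:
  k1 = f(0.000000, 0.600000) = -0.042000
  k2 = f(0.400000, 0.583200) = -0.040824
  y ← 0.600000 + (0.4/2)·(-0.042000 + (-0.040824)) = 0.583435
y(0.4) ≈ 0.5834

0.5834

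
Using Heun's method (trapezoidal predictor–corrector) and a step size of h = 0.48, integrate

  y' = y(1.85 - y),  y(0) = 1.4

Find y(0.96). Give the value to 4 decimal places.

1.7270

Heun: k1 = f(s_n, y_n); k2 = f(s_n + h, y_n + h·k1); y_{n+1} = y_n + (h/2)·(k1 + k2).
s=0.000000, y=1.400000:
  k1 = f(0.000000, 1.400000) = 0.630000
  k2 = f(0.480000, 1.702400) = 0.251274
  y ← 1.400000 + (0.48/2)·(0.630000 + 0.251274) = 1.611506
s=0.480000, y=1.611506:
  k1 = f(0.480000, 1.611506) = 0.384335
  k2 = f(0.960000, 1.795987) = 0.097008
  y ← 1.611506 + (0.48/2)·(0.384335 + 0.097008) = 1.727028
y(0.96) ≈ 1.7270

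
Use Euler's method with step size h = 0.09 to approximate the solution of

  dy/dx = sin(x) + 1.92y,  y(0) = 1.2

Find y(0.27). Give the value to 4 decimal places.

Euler: y_{n+1} = y_n + h·f(x_n, y_n).
x=0.000000, y=1.200000: f=2.304000 → y ← 1.200000 + 0.09·2.304000 = 1.407360
x=0.090000, y=1.407360: f=2.792010 → y ← 1.407360 + 0.09·2.792010 = 1.658641
x=0.180000, y=1.658641: f=3.363620 → y ← 1.658641 + 0.09·3.363620 = 1.961367
y(0.27) ≈ 1.9614

1.9614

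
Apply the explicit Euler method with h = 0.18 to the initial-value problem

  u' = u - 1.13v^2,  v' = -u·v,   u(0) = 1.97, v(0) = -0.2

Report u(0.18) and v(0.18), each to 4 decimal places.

Euler on (u,v): u_{n+1} = u_n + h·u', v_{n+1} = v_n + h·v'.
0.000000: (1.970000, -0.200000); f=(1.924800, 0.394000) → (2.316464, -0.129080)
(u(0.18), v(0.18)) ≈ (2.3165, -0.1291)

2.3165, -0.1291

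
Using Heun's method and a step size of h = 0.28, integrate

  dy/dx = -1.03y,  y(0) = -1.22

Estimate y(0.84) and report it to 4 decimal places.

Heun: k1 = f(x_n, y_n); k2 = f(x_n + h, y_n + h·k1); y_{n+1} = y_n + (h/2)·(k1 + k2).
x=0.000000, y=-1.220000:
  k1 = f(0.000000, -1.220000) = 1.256600
  k2 = f(0.280000, -0.868152) = 0.894197
  y ← -1.220000 + (0.28/2)·(1.256600 + 0.894197) = -0.918888
x=0.280000, y=-0.918888:
  k1 = f(0.280000, -0.918888) = 0.946455
  k2 = f(0.560000, -0.653881) = 0.673497
  y ← -0.918888 + (0.28/2)·(0.946455 + 0.673497) = -0.692095
x=0.560000, y=-0.692095:
  k1 = f(0.560000, -0.692095) = 0.712858
  k2 = f(0.840000, -0.492495) = 0.507270
  y ← -0.692095 + (0.28/2)·(0.712858 + 0.507270) = -0.521277
y(0.84) ≈ -0.5213

-0.5213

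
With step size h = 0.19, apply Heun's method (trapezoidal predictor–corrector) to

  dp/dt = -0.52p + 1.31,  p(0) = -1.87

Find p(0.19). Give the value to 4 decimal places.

-1.4578

Heun: k1 = f(t_n, p_n); k2 = f(t_n + h, p_n + h·k1); p_{n+1} = p_n + (h/2)·(k1 + k2).
t=0.000000, p=-1.870000:
  k1 = f(0.000000, -1.870000) = 2.282400
  k2 = f(0.190000, -1.436344) = 2.056899
  p ← -1.870000 + (0.19/2)·(2.282400 + 2.056899) = -1.457767
p(0.19) ≈ -1.4578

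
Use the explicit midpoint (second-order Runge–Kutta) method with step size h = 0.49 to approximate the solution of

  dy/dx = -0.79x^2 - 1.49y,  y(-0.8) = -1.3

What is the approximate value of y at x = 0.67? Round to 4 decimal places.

Midpoint: k1 = f(x_n, y_n); k2 = f(x_n + h/2, y_n + (h/2)·k1); y_{n+1} = y_n + h·k2.
x=-0.800000, y=-1.300000:
  k1 = f(-0.800000, -1.300000) = 1.431400
  k2 = f(-0.555000, -0.949307) = 1.171128
  y ← -1.300000 + 0.49·1.171128 = -0.726147
x=-0.310000, y=-0.726147:
  k1 = f(-0.310000, -0.726147) = 1.006041
  k2 = f(-0.065000, -0.479667) = 0.711367
  y ← -0.726147 + 0.49·0.711367 = -0.377578
x=0.180000, y=-0.377578:
  k1 = f(0.180000, -0.377578) = 0.536995
  k2 = f(0.425000, -0.246014) = 0.223867
  y ← -0.377578 + 0.49·0.223867 = -0.267883
y(0.67) ≈ -0.2679

-0.2679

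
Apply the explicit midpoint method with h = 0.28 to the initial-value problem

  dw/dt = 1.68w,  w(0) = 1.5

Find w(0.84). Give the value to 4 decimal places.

5.9281

Midpoint: k1 = f(t_n, w_n); k2 = f(t_n + h/2, w_n + (h/2)·k1); w_{n+1} = w_n + h·k2.
t=0.000000, w=1.500000:
  k1 = f(0.000000, 1.500000) = 2.520000
  k2 = f(0.140000, 1.852800) = 3.112704
  w ← 1.500000 + 0.28·3.112704 = 2.371557
t=0.280000, w=2.371557:
  k1 = f(0.280000, 2.371557) = 3.984216
  k2 = f(0.420000, 2.929347) = 4.921304
  w ← 2.371557 + 0.28·4.921304 = 3.749522
t=0.560000, w=3.749522:
  k1 = f(0.560000, 3.749522) = 6.299197
  k2 = f(0.700000, 4.631410) = 7.780768
  w ← 3.749522 + 0.28·7.780768 = 5.928137
w(0.84) ≈ 5.9281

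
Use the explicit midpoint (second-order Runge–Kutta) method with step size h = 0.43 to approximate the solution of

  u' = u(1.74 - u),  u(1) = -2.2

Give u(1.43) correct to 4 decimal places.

-12.3410

Midpoint: k1 = f(s_n, u_n); k2 = f(s_n + h/2, u_n + (h/2)·k1); u_{n+1} = u_n + h·k2.
s=1.000000, u=-2.200000:
  k1 = f(1.000000, -2.200000) = -8.668000
  k2 = f(1.215000, -4.063620) = -23.583706
  u ← -2.200000 + 0.43·(-23.583706) = -12.340994
u(1.43) ≈ -12.3410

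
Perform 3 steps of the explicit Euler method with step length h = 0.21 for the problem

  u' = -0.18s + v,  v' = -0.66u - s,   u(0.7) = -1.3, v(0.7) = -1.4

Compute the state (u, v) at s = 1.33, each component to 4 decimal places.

-2.2642, -1.2994

Euler on (u,v): u_{n+1} = u_n + h·u', v_{n+1} = v_n + h·v'.
0.700000: (-1.300000, -1.400000); f=(-1.526000, 0.158000) → (-1.620460, -1.366820)
0.910000: (-1.620460, -1.366820); f=(-1.530620, 0.159504) → (-1.941890, -1.333324)
1.120000: (-1.941890, -1.333324); f=(-1.534924, 0.161648) → (-2.264224, -1.299378)
(u(1.33), v(1.33)) ≈ (-2.2642, -1.2994)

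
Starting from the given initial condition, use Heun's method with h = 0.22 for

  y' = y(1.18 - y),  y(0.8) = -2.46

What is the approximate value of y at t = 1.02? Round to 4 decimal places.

Heun: k1 = f(t_n, y_n); k2 = f(t_n + h, y_n + h·k1); y_{n+1} = y_n + (h/2)·(k1 + k2).
t=0.800000, y=-2.460000:
  k1 = f(0.800000, -2.460000) = -8.954400
  k2 = f(1.020000, -4.429968) = -24.851979
  y ← -2.460000 + (0.22/2)·(-8.954400 + (-24.851979)) = -6.178702
y(1.02) ≈ -6.1787

-6.1787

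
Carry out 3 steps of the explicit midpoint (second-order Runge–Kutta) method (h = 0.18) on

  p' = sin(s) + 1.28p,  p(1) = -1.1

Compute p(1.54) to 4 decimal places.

-1.4656

Midpoint: k1 = f(s_n, p_n); k2 = f(s_n + h/2, p_n + (h/2)·k1); p_{n+1} = p_n + h·k2.
s=1.000000, p=-1.100000:
  k1 = f(1.000000, -1.100000) = -0.566529
  k2 = f(1.090000, -1.150988) = -0.586637
  p ← -1.100000 + 0.18·(-0.586637) = -1.205595
s=1.180000, p=-1.205595:
  k1 = f(1.180000, -1.205595) = -0.618555
  k2 = f(1.270000, -1.261265) = -0.659318
  p ← -1.205595 + 0.18·(-0.659318) = -1.324272
s=1.360000, p=-1.324272:
  k1 = f(1.360000, -1.324272) = -0.717203
  k2 = f(1.450000, -1.388820) = -0.784977
  p ← -1.324272 + 0.18·(-0.784977) = -1.465568
p(1.54) ≈ -1.4656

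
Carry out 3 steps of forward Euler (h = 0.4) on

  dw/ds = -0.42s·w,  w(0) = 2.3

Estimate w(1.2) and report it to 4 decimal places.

Euler: w_{n+1} = w_n + h·f(s_n, w_n).
s=0.000000, w=2.300000: f=0.000000 → w ← 2.300000 + 0.4·0.000000 = 2.300000
s=0.400000, w=2.300000: f=-0.386400 → w ← 2.300000 + 0.4·(-0.386400) = 2.145440
s=0.800000, w=2.145440: f=-0.720868 → w ← 2.145440 + 0.4·(-0.720868) = 1.857093
w(1.2) ≈ 1.8571

1.8571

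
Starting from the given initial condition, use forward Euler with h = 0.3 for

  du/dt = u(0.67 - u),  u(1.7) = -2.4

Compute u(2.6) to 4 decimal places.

Euler: u_{n+1} = u_n + h·f(t_n, u_n).
t=1.700000, u=-2.400000: f=-7.368000 → u ← -2.400000 + 0.3·(-7.368000) = -4.610400
t=2.000000, u=-4.610400: f=-24.344756 → u ← -4.610400 + 0.3·(-24.344756) = -11.913827
t=2.300000, u=-11.913827: f=-149.921534 → u ← -11.913827 + 0.3·(-149.921534) = -56.890287
u(2.6) ≈ -56.8903

-56.8903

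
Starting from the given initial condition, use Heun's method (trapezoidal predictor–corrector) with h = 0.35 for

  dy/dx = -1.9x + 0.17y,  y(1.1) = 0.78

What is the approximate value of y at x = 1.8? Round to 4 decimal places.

Heun: k1 = f(x_n, y_n); k2 = f(x_n + h, y_n + h·k1); y_{n+1} = y_n + (h/2)·(k1 + k2).
x=1.100000, y=0.780000:
  k1 = f(1.100000, 0.780000) = -1.957400
  k2 = f(1.450000, 0.094910) = -2.738865
  y ← 0.780000 + (0.35/2)·(-1.957400 + (-2.738865)) = -0.041846
x=1.450000, y=-0.041846:
  k1 = f(1.450000, -0.041846) = -2.762114
  k2 = f(1.800000, -1.008586) = -3.591460
  y ← -0.041846 + (0.35/2)·(-2.762114 + (-3.591460)) = -1.153722
y(1.8) ≈ -1.1537

-1.1537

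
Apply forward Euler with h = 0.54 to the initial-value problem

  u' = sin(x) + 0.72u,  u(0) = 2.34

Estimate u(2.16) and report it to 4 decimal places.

10.4414

Euler: u_{n+1} = u_n + h·f(x_n, u_n).
x=0.000000, u=2.340000: f=1.684800 → u ← 2.340000 + 0.54·1.684800 = 3.249792
x=0.540000, u=3.249792: f=2.853986 → u ← 3.249792 + 0.54·2.853986 = 4.790945
x=1.080000, u=4.790945: f=4.331438 → u ← 4.790945 + 0.54·4.331438 = 7.129921
x=1.620000, u=7.129921: f=6.132333 → u ← 7.129921 + 0.54·6.132333 = 10.441381
u(2.16) ≈ 10.4414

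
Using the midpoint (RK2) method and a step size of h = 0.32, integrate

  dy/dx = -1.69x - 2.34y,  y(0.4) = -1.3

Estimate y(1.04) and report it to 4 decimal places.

-0.8154

Midpoint: k1 = f(x_n, y_n); k2 = f(x_n + h/2, y_n + (h/2)·k1); y_{n+1} = y_n + h·k2.
x=0.400000, y=-1.300000:
  k1 = f(0.400000, -1.300000) = 2.366000
  k2 = f(0.560000, -0.921440) = 1.209770
  y ← -1.300000 + 0.32·1.209770 = -0.912874
x=0.720000, y=-0.912874:
  k1 = f(0.720000, -0.912874) = 0.919325
  k2 = f(0.880000, -0.765782) = 0.304729
  y ← -0.912874 + 0.32·0.304729 = -0.815360
y(1.04) ≈ -0.8154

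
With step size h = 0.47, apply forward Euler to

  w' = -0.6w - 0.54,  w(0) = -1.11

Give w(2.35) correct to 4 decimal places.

-0.9401

Euler: w_{n+1} = w_n + h·f(t_n, w_n).
t=0.000000, w=-1.110000: f=0.126000 → w ← -1.110000 + 0.47·0.126000 = -1.050780
t=0.470000, w=-1.050780: f=0.090468 → w ← -1.050780 + 0.47·0.090468 = -1.008260
t=0.940000, w=-1.008260: f=0.064956 → w ← -1.008260 + 0.47·0.064956 = -0.977731
t=1.410000, w=-0.977731: f=0.046638 → w ← -0.977731 + 0.47·0.046638 = -0.955811
t=1.880000, w=-0.955811: f=0.033486 → w ← -0.955811 + 0.47·0.033486 = -0.940072
w(2.35) ≈ -0.9401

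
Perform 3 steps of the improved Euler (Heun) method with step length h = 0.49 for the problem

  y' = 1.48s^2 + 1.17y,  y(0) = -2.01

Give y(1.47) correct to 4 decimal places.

Heun: k1 = f(s_n, y_n); k2 = f(s_n + h, y_n + h·k1); y_{n+1} = y_n + (h/2)·(k1 + k2).
s=0.000000, y=-2.010000:
  k1 = f(0.000000, -2.010000) = -2.351700
  k2 = f(0.490000, -3.162333) = -3.344582
  y ← -2.010000 + (0.49/2)·(-2.351700 + (-3.344582)) = -3.405589
s=0.490000, y=-3.405589:
  k1 = f(0.490000, -3.405589) = -3.629191
  k2 = f(0.980000, -5.183893) = -4.643762
  y ← -3.405589 + (0.49/2)·(-3.629191 + (-4.643762)) = -5.432463
s=0.980000, y=-5.432463:
  k1 = f(0.980000, -5.432463) = -4.934589
  k2 = f(1.470000, -7.850411) = -5.986849
  y ← -5.432463 + (0.49/2)·(-4.934589 + (-5.986849)) = -8.108215
y(1.47) ≈ -8.1082

-8.1082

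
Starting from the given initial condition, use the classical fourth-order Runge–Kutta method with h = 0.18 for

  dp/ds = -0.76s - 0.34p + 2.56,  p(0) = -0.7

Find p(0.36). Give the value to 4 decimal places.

RK4: k1 = f(s_n, p_n); k2 = f(s_n + h/2, p_n + (h/2)·k1); k3 = f(s_n + h/2, p_n + (h/2)·k2); k4 = f(s_n + h, p_n + h·k3); p_{n+1} = p_n + (h/6)·(k1 + 2k2 + 2k3 + k4).
s=0.000000, p=-0.700000:
  k1 = f(0.000000, -0.700000) = 2.798000
  k2 = f(0.090000, -0.448180) = 2.643981
  k3 = f(0.090000, -0.462042) = 2.648694
  k4 = f(0.180000, -0.223235) = 2.499100
  p ← -0.700000 + (0.18/6)·(k1 + 2k2 + 2k3 + k4) = -0.223526
s=0.180000, p=-0.223526:
  k1 = f(0.180000, -0.223526) = 2.499199
  k2 = f(0.270000, 0.001401) = 2.354324
  k3 = f(0.270000, -0.011637) = 2.358757
  k4 = f(0.360000, 0.201050) = 2.218043
  p ← -0.223526 + (0.18/6)·(k1 + 2k2 + 2k3 + k4) = 0.200776
p(0.36) ≈ 0.2008

0.2008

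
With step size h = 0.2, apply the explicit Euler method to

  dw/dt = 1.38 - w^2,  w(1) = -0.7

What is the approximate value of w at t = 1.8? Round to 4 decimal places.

Euler: w_{n+1} = w_n + h·f(t_n, w_n).
t=1.000000, w=-0.700000: f=0.890000 → w ← -0.700000 + 0.2·0.890000 = -0.522000
t=1.200000, w=-0.522000: f=1.107516 → w ← -0.522000 + 0.2·1.107516 = -0.300497
t=1.400000, w=-0.300497: f=1.289702 → w ← -0.300497 + 0.2·1.289702 = -0.042556
t=1.600000, w=-0.042556: f=1.378189 → w ← -0.042556 + 0.2·1.378189 = 0.233081
w(1.8) ≈ 0.2331

0.2331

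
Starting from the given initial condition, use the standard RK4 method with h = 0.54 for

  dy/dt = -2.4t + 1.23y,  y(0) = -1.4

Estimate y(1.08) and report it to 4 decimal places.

-7.5658

RK4: k1 = f(t_n, y_n); k2 = f(t_n + h/2, y_n + (h/2)·k1); k3 = f(t_n + h/2, y_n + (h/2)·k2); k4 = f(t_n + h, y_n + h·k3); y_{n+1} = y_n + (h/6)·(k1 + 2k2 + 2k3 + k4).
t=0.000000, y=-1.400000:
  k1 = f(0.000000, -1.400000) = -1.722000
  k2 = f(0.270000, -1.864940) = -2.941876
  k3 = f(0.270000, -2.194307) = -3.346997
  k4 = f(0.540000, -3.207378) = -5.241075
  y ← -1.400000 + (0.54/6)·(k1 + 2k2 + 2k3 + k4) = -3.158674
t=0.540000, y=-3.158674:
  k1 = f(0.540000, -3.158674) = -5.181169
  k2 = f(0.810000, -4.557590) = -7.549835
  k3 = f(0.810000, -5.197129) = -8.336469
  k4 = f(1.080000, -7.660367) = -12.014252
  y ← -3.158674 + (0.54/6)·(k1 + 2k2 + 2k3 + k4) = -7.565797
y(1.08) ≈ -7.5658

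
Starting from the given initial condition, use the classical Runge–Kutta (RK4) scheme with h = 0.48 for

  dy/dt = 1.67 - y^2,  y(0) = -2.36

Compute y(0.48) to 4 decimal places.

RK4: k1 = f(t_n, y_n); k2 = f(t_n + h/2, y_n + (h/2)·k1); k3 = f(t_n + h/2, y_n + (h/2)·k2); k4 = f(t_n + h, y_n + h·k3); y_{n+1} = y_n + (h/6)·(k1 + 2k2 + 2k3 + k4).
t=0.000000, y=-2.360000:
  k1 = f(0.000000, -2.360000) = -3.899600
  k2 = f(0.240000, -3.295904) = -9.192983
  k3 = f(0.240000, -4.566316) = -19.181241
  k4 = f(0.480000, -11.566996) = -132.125394
  y ← -2.360000 + (0.48/6)·(k1 + 2k2 + 2k3 + k4) = -17.781875
y(0.48) ≈ -17.7819

-17.7819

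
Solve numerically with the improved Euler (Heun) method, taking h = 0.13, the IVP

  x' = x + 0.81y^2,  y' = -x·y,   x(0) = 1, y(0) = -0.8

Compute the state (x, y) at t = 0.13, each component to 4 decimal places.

1.2020, -0.6938

Heun on (x,y): k1 = f(t_n, state_n); k2 = f(t_n + h, state_n + h·k1); state_{n+1} = state_n + (h/2)·(k1 + k2).
0.000000: (1.000000, -0.800000)
  k1 = (1.518400, 0.800000)
  predictor → (1.197392, -0.696000)
  k2 = (1.589769, 0.833385)
  → (1.202031, -0.693830)
(x(0.13), y(0.13)) ≈ (1.2020, -0.6938)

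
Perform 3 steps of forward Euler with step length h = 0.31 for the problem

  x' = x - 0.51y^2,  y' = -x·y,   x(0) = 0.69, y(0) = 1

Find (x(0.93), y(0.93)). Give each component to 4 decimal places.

Euler on (x,y): x_{n+1} = x_n + h·x', y_{n+1} = y_n + h·y'.
0.000000: (0.690000, 1.000000); f=(0.180000, -0.690000) → (0.745800, 0.786100)
0.310000: (0.745800, 0.786100); f=(0.430644, -0.586273) → (0.879300, 0.604355)
0.620000: (0.879300, 0.604355); f=(0.693025, -0.531409) → (1.094137, 0.439618)
(x(0.93), y(0.93)) ≈ (1.0941, 0.4396)

1.0941, 0.4396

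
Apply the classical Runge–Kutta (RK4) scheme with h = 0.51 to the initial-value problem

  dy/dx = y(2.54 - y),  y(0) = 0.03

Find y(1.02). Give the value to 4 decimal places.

RK4: k1 = f(x_n, y_n); k2 = f(x_n + h/2, y_n + (h/2)·k1); k3 = f(x_n + h/2, y_n + (h/2)·k2); k4 = f(x_n + h, y_n + h·k3); y_{n+1} = y_n + (h/6)·(k1 + 2k2 + 2k3 + k4).
x=0.000000, y=0.030000:
  k1 = f(0.000000, 0.030000) = 0.075300
  k2 = f(0.255000, 0.049202) = 0.122551
  k3 = f(0.255000, 0.061251) = 0.151825
  k4 = f(0.510000, 0.107431) = 0.261332
  y ← 0.030000 + (0.51/6)·(k1 + 2k2 + 2k3 + k4) = 0.105258
x=0.510000, y=0.105258:
  k1 = f(0.510000, 0.105258) = 0.256275
  k2 = f(0.765000, 0.170608) = 0.404237
  k3 = f(0.765000, 0.208338) = 0.485774
  k4 = f(1.020000, 0.353002) = 0.772015
  y ← 0.105258 + (0.51/6)·(k1 + 2k2 + 2k3 + k4) = 0.343964
y(1.02) ≈ 0.3440

0.3440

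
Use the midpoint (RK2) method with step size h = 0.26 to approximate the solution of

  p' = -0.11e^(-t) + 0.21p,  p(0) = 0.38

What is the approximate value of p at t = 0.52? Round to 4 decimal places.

0.3765

Midpoint: k1 = f(t_n, p_n); k2 = f(t_n + h/2, p_n + (h/2)·k1); p_{n+1} = p_n + h·k2.
t=0.000000, p=0.380000:
  k1 = f(0.000000, 0.380000) = -0.030200
  k2 = f(0.130000, 0.376074) = -0.017615
  p ← 0.380000 + 0.26·(-0.017615) = 0.375420
t=0.260000, p=0.375420:
  k1 = f(0.260000, 0.375420) = -0.005977
  k2 = f(0.390000, 0.374643) = 0.004199
  p ← 0.375420 + 0.26·0.004199 = 0.376512
p(0.52) ≈ 0.3765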